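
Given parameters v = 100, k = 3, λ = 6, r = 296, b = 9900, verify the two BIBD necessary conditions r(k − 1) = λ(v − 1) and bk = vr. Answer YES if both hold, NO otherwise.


Condition (i): r(k − 1) = 296·2 = 592; λ(v − 1) = 6·99 = 594. Match? NO.
Condition (ii): bk = 9900·3 = 29700; vr = 100·296 = 29600. Match? NO.
Both conditions hold? NO.

NO


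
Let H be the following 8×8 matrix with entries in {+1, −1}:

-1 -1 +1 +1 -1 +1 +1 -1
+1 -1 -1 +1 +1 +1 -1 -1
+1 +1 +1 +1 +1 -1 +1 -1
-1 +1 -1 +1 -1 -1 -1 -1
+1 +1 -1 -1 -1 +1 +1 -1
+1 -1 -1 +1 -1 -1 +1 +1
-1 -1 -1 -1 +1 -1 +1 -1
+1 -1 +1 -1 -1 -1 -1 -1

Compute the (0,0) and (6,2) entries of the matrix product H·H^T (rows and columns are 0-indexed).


Row 0 of H: [-1, -1, 1, 1, -1, 1, 1, -1].
Row 2 of H: [1, 1, 1, 1, 1, -1, 1, -1].
Row 6 of H: [-1, -1, -1, -1, 1, -1, 1, -1].
(H·H^T)[0][0] = Σ_j H[0][j]·H[0][j] = (-1)² + (-1)² + (1)² + (1)² + (-1)² + (1)² + (1)² + (-1)² = 1 + 1 + 1 + 1 + 1 + 1 + 1 + 1 = 8.
(H·H^T)[6][2] = Σ_j H[6][j]·H[2][j] = (-1)·(1) + (-1)·(1) + (-1)·(1) + (-1)·(1) + (1)·(1) + (-1)·(-1) + (1)·(1) + (-1)·(-1) = -1 + -1 + -1 + -1 + 1 + 1 + 1 + 1 = 0.
So rows 6 and 2 are orthogonal; the diagonal entry equals n = 8.

(0,0) entry = 8; (6,2) entry = 0.


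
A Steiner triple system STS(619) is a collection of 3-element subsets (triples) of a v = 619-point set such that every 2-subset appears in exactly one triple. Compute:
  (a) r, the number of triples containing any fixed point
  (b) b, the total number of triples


An STS(v) is a 2-(v, 3, 1) BIBD: block size k = 3, λ = 1.
Replication: r(k − 1) = λ(v − 1) ⇒ r·2 = 619 − 1 = 618 ⇒ r = 309.
Block count: bk = vr ⇒ b·3 = 619·309 = 191271 ⇒ b = 63757.

r = 309, b = 63757.


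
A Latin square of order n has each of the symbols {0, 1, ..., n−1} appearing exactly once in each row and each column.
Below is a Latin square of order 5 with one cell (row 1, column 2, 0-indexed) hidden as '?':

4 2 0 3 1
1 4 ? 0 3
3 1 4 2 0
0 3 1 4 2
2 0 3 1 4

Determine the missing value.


Row 1 contains symbols [0, 1, 3, 4] — missing [2].
Column 2 contains symbols [0, 1, 3, 4] — missing [2].
The missing symbol must appear in both missing sets; intersection = [2].
Therefore the hidden value is 2.

Missing value = 2.


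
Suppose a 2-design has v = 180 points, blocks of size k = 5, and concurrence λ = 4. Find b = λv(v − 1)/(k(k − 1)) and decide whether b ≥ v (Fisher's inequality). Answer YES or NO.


r = λ(v − 1)/(k − 1) = 4·179/4 = 179.
b = vr/k = 180·179/5 = 6444.
Fisher's inequality: b ≥ v ⇔ 6444 ≥ 180? YES.

YES


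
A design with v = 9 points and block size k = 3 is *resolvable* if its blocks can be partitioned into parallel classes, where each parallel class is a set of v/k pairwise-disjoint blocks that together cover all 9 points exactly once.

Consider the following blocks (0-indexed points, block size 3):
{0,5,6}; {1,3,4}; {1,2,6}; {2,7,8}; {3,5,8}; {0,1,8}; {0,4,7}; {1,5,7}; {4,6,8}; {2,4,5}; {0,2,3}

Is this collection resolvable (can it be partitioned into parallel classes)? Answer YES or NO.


v = 9, block size k = 3, number of blocks = 11.
For resolvability, blocks must partition into parallel classes of size v/k = 3.
Total blocks must therefore be a multiple of 3: 11 = 3·3 + 2 ⇒ not divisible ✗.
Resolvable? NO.

NO


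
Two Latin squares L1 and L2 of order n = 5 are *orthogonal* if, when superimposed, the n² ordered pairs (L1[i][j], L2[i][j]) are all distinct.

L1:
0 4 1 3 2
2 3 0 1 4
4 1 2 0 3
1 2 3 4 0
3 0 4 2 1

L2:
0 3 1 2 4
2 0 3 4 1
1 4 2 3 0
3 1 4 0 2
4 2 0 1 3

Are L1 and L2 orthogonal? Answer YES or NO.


Form the n² = 25 superimposed pairs (L1[i][j], L2[i][j]), row by row (rows and columns indexed from 0):
row 0: (0,0) (4,3) (1,1) (3,2) (2,4)
row 1: (2,2) (3,0) (0,3) (1,4) (4,1)
row 2: (4,1) (1,4) (2,2) (0,3) (3,0)
row 3: (1,3) (2,1) (3,4) (4,0) (0,2)
row 4: (3,4) (0,2) (4,0) (2,1) (1,3)
Orthogonality requires all 25 pairs distinct.
But the pair (4,1) repeats: cell (1,4) has L1 = 4, L2 = 1, and cell (2,0) has L1 = 4, L2 = 1.
A repeated pair means some other pair never occurs (only 15 distinct pairs out of 25), so the squares are not orthogonal.
Conclusion: NO.

NO


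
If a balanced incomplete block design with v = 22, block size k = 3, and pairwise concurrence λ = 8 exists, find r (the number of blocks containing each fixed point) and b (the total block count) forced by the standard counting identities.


Any 2-(v, k, λ) BIBD satisfies two necessary conditions:
  (i)  Each point sits in r blocks, and counting incidences through any fixed point gives r(k − 1) = λ(v − 1), so r = λ(v − 1)/(k − 1).
  (ii) Total incidences bk = vr, so b = vr/k.
Step 1: r = λ(v − 1)/(k − 1) = 8·(22 − 1)/(3 − 1) = 8·21/2 = 168/2 = 84.
Step 2: b = vr/k = 22·84/3 = 1848/3 = 616.
Check integrality: r = 84 ∈ Z ✓, b = 616 ∈ Z ✓.
(These identities are necessary conditions: they determine r and b for any design with these parameters, but do not by themselves prove that one exists.)

r = 84, b = 616.


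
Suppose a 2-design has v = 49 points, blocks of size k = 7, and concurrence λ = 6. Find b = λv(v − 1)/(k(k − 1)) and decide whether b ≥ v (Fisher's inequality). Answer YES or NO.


b = λv(v − 1)/(k(k − 1)) = 6·49·48/(7·6) = 14112/42 = 336.
Compare with v = 49: b ≥ v, so Fisher's inequality holds.

YES


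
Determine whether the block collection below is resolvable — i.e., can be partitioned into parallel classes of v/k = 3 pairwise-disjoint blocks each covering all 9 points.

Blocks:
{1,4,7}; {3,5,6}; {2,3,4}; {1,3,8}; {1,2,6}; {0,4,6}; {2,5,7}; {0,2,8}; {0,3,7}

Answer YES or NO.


v = 9, block size k = 3, number of blocks = 9.
For resolvability, blocks must partition into parallel classes of size v/k = 3.
Total blocks must therefore be a multiple of 3: 9 = 3·3 + 0 ⇒ divisible ✓.
Consider block {2,3,4}. It intersects every other block in the collection, so no parallel class of size 3 can contain it.
Since every block must belong to some parallel class in a resolution, the collection cannot be partitioned into parallel classes.
Resolvable? NO.

NO


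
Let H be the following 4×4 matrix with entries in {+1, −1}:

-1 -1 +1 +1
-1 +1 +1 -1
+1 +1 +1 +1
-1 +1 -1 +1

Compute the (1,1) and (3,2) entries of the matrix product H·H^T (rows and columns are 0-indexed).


Row 1 of H: [-1, 1, 1, -1].
Row 2 of H: [1, 1, 1, 1].
Row 3 of H: [-1, 1, -1, 1].
(H·H^T)[1][1] = Σ_j H[1][j]·H[1][j] = (-1)² + (1)² + (1)² + (-1)² = 1 + 1 + 1 + 1 = 4.
(H·H^T)[3][2] = Σ_j H[3][j]·H[2][j] = (-1)·(1) + (1)·(1) + (-1)·(1) + (1)·(1) = -1 + 1 + -1 + 1 = 0.
So rows 3 and 2 are orthogonal; the diagonal entry equals n = 4.

(1,1) entry = 4; (3,2) entry = 0.


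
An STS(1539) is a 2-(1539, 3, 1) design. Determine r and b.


An STS(v) is a 2-(v, 3, 1) BIBD: block size k = 3, λ = 1.
Replication: r(k − 1) = λ(v − 1) ⇒ r·2 = 1539 − 1 = 1538 ⇒ r = 769.
Block count: b = v(v − 1)/6 = 1539·1538/6 = 2366982/6 = 394497.

r = 769, b = 394497.


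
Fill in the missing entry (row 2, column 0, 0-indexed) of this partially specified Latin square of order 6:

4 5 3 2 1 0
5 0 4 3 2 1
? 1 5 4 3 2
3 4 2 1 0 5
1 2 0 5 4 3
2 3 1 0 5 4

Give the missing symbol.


Row 2 contains symbols [1, 2, 3, 4, 5] — missing [0].
Column 0 contains symbols [1, 2, 3, 4, 5] — missing [0].
The missing symbol must appear in both missing sets; intersection = [0].
Therefore the hidden value is 0.

Missing value = 0.


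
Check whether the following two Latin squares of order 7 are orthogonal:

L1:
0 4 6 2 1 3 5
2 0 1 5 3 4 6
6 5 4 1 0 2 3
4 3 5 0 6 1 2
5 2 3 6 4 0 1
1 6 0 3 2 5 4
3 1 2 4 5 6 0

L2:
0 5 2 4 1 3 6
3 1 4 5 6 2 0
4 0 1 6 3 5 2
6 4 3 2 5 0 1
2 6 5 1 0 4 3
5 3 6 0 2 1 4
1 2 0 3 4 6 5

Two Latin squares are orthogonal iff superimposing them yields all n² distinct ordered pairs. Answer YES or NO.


Form the n² = 49 superimposed pairs (L1[i][j], L2[i][j]), row by row (rows and columns indexed from 0):
row 0: (0,0) (4,5) (6,2) (2,4) (1,1) (3,3) (5,6)
row 1: (2,3) (0,1) (1,4) (5,5) (3,6) (4,2) (6,0)
row 2: (6,4) (5,0) (4,1) (1,6) (0,3) (2,5) (3,2)
row 3: (4,6) (3,4) (5,3) (0,2) (6,5) (1,0) (2,1)
row 4: (5,2) (2,6) (3,5) (6,1) (4,0) (0,4) (1,3)
row 5: (1,5) (6,3) (0,6) (3,0) (2,2) (5,1) (4,4)
row 6: (3,1) (1,2) (2,0) (4,3) (5,4) (6,6) (0,5)
Orthogonality requires all 49 pairs distinct.
Check by first coordinate: for each symbol s of L1, list the L2 entries in the n cells where L1 = s; they must all differ.
  L1 = 0: L2 entries (in reading order) 0, 1, 3, 2, 4, 6, 5 — all 7 distinct ✓
  L1 = 1: L2 entries (in reading order) 1, 4, 6, 0, 3, 5, 2 — all 7 distinct ✓
  L1 = 2: L2 entries (in reading order) 4, 3, 5, 1, 6, 2, 0 — all 7 distinct ✓
  L1 = 3: L2 entries (in reading order) 3, 6, 2, 4, 5, 0, 1 — all 7 distinct ✓
  L1 = 4: L2 entries (in reading order) 5, 2, 1, 6, 0, 4, 3 — all 7 distinct ✓
  L1 = 5: L2 entries (in reading order) 6, 5, 0, 3, 2, 1, 4 — all 7 distinct ✓
  L1 = 6: L2 entries (in reading order) 2, 0, 4, 5, 1, 3, 6 — all 7 distinct ✓
Every symbol of L1 meets every symbol of L2 exactly once, so all 49 pairs are distinct (49 of 49).
Conclusion: YES.

YES


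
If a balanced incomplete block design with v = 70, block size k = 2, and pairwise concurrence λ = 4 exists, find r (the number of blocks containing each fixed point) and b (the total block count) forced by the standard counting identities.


Any 2-(v, k, λ) BIBD satisfies two necessary conditions:
  (i)  Each point sits in r blocks, and counting incidences through any fixed point gives r(k − 1) = λ(v − 1), so r = λ(v − 1)/(k − 1).
  (ii) Total incidences bk = vr, so b = vr/k.
Step 1: r = λ(v − 1)/(k − 1) = 4·(70 − 1)/(2 − 1) = 4·69/1 = 276/1 = 276.
Step 2: b = vr/k = 70·276/2 = 19320/2 = 9660.
Check integrality: r = 276 ∈ Z ✓, b = 9660 ∈ Z ✓.
(These identities are necessary conditions: they determine r and b for any design with these parameters, but do not by themselves prove that one exists.)

r = 276, b = 9660.


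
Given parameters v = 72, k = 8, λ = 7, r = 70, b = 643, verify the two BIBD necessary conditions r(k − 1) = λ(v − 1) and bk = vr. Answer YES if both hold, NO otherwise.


Condition (i): r(k − 1) = 70·7 = 490; λ(v − 1) = 7·71 = 497. Match? NO.
Condition (ii): bk = 643·8 = 5144; vr = 72·70 = 5040. Match? NO.
Both conditions hold? NO.

NO


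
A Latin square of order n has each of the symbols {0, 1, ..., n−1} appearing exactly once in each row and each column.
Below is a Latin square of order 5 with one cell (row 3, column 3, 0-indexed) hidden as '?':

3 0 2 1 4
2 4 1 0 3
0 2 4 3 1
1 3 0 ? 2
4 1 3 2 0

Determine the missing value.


Row 3 contains symbols [0, 1, 2, 3] — missing [4].
Column 3 contains symbols [0, 1, 2, 3] — missing [4].
The missing symbol must appear in both missing sets; intersection = [4].
Therefore the hidden value is 4.

Missing value = 4.


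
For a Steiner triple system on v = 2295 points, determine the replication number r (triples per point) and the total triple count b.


An STS(v) is a 2-(v, 3, 1) BIBD: block size k = 3, λ = 1.
Replication: r(k − 1) = λ(v − 1) ⇒ r·2 = 2295 − 1 = 2294 ⇒ r = 1147.
Block count: bk = vr ⇒ b·3 = 2295·1147 = 2632365 ⇒ b = 877455.
(Check via b = v(v − 1)/6 = 2295·2294/6 = 5264730/6 = 877455.)

r = 1147, b = 877455.


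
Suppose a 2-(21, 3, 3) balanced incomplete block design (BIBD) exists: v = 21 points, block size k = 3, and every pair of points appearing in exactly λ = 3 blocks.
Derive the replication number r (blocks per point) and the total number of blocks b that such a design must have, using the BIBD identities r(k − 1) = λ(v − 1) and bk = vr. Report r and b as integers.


Any 2-(v, k, λ) BIBD satisfies two necessary conditions:
  (i)  Each point sits in r blocks, and counting incidences through any fixed point gives r(k − 1) = λ(v − 1), so r = λ(v − 1)/(k − 1).
  (ii) Total incidences bk = vr, so b = vr/k.
Step 1: r = λ(v − 1)/(k − 1) = 3·(21 − 1)/(3 − 1) = 3·20/2 = 60/2 = 30.
Step 2: b = vr/k = 21·30/3 = 630/3 = 210.
Check integrality: r = 30 ∈ Z ✓, b = 210 ∈ Z ✓.
(These identities are necessary conditions: they determine r and b for any design with these parameters, but do not by themselves prove that one exists.)

r = 30, b = 210.


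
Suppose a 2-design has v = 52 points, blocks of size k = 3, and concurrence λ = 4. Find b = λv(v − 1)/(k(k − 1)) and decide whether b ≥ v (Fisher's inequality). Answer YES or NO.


b = λv(v − 1)/(k(k − 1)) = 4·52·51/(3·2) = 10608/6 = 1768.
Compare with v = 52: b ≥ v, so Fisher's inequality holds.

YES


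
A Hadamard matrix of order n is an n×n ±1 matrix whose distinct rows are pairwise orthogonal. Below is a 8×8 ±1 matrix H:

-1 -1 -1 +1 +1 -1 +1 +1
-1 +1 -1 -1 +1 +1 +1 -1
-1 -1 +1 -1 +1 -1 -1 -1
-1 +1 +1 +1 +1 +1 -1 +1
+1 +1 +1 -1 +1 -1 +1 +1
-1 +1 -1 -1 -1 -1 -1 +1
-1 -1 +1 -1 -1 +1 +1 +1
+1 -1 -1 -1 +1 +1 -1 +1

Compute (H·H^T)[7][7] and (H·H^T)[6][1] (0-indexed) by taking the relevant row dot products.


Row 1 of H: [-1, 1, -1, -1, 1, 1, 1, -1].
Row 6 of H: [-1, -1, 1, -1, -1, 1, 1, 1].
Row 7 of H: [1, -1, -1, -1, 1, 1, -1, 1].
(H·H^T)[7][7] = Σ_j H[7][j]·H[7][j] = (1)² + (-1)² + (-1)² + (-1)² + (1)² + (1)² + (-1)² + (1)² = 1 + 1 + 1 + 1 + 1 + 1 + 1 + 1 = 8.
(H·H^T)[6][1] = Σ_j H[6][j]·H[1][j] = (-1)·(-1) + (-1)·(1) + (1)·(-1) + (-1)·(-1) + (-1)·(1) + (1)·(1) + (1)·(1) + (1)·(-1) = 1 + -1 + -1 + 1 + -1 + 1 + 1 + -1 = 0.
So rows 6 and 1 are orthogonal; the diagonal entry equals n = 8.

(7,7) entry = 8; (6,1) entry = 0.


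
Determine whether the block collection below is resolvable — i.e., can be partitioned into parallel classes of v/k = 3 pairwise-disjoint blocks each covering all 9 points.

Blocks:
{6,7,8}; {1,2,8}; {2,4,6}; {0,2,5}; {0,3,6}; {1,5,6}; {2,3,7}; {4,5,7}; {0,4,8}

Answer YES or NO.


v = 9, block size k = 3, number of blocks = 9.
For resolvability, blocks must partition into parallel classes of size v/k = 3.
Total blocks must therefore be a multiple of 3: 9 = 3·3 + 0 ⇒ divisible ✓.
Consider block {6,7,8}. The only other block(s) in the collection disjoint from it are {0,2,5} — just 1 block(s). Any parallel class containing {6,7,8} would need 2 other blocks each disjoint from it, so no parallel class of size 3 can contain {6,7,8}.
Since every block must belong to some parallel class in a resolution, the collection cannot be partitioned into parallel classes.
Resolvable? NO.

NO


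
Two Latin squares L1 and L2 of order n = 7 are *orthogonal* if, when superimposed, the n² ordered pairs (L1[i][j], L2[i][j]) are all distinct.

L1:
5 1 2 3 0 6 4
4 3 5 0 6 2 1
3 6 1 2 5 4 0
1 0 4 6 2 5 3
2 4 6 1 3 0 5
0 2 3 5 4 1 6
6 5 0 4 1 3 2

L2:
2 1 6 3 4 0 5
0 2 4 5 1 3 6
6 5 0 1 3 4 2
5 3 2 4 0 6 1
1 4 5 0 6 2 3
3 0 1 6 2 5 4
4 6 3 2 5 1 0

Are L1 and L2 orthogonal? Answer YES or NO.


Form the n² = 49 superimposed pairs (L1[i][j], L2[i][j]), row by row (rows and columns indexed from 0):
row 0: (5,2) (1,1) (2,6) (3,3) (0,4) (6,0) (4,5)
row 1: (4,0) (3,2) (5,4) (0,5) (6,1) (2,3) (1,6)
row 2: (3,6) (6,5) (1,0) (2,1) (5,3) (4,4) (0,2)
row 3: (1,5) (0,3) (4,2) (6,4) (2,0) (5,6) (3,1)
row 4: (2,1) (4,4) (6,5) (1,0) (3,6) (0,2) (5,3)
row 5: (0,3) (2,0) (3,1) (5,6) (4,2) (1,5) (6,4)
row 6: (6,4) (5,6) (0,3) (4,2) (1,5) (3,1) (2,0)
Orthogonality requires all 49 pairs distinct.
But the pair (2,1) repeats: cell (2,3) has L1 = 2, L2 = 1, and cell (4,0) has L1 = 2, L2 = 1.
A repeated pair means some other pair never occurs (only 28 distinct pairs out of 49), so the squares are not orthogonal.
Conclusion: NO.

NO


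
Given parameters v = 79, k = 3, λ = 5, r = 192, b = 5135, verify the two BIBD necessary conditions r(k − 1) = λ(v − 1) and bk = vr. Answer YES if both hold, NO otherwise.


Condition (i): r(k − 1) = 192·2 = 384; λ(v − 1) = 5·78 = 390. Match? NO.
Condition (ii): bk = 5135·3 = 15405; vr = 79·192 = 15168. Match? NO.
Both conditions hold? NO.

NO


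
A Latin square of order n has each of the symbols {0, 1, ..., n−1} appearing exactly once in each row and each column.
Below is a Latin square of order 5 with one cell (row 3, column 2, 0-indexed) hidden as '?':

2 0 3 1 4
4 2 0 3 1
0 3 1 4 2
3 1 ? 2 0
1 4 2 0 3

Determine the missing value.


Row 3 contains symbols [0, 1, 2, 3] — missing [4].
Column 2 contains symbols [0, 1, 2, 3] — missing [4].
The missing symbol must appear in both missing sets; intersection = [4].
Therefore the hidden value is 4.

Missing value = 4.


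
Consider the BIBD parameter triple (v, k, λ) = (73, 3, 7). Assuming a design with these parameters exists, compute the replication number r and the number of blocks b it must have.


Any 2-(v, k, λ) BIBD satisfies two necessary conditions:
  (i)  Each point sits in r blocks, and counting incidences through any fixed point gives r(k − 1) = λ(v − 1), so r = λ(v − 1)/(k − 1).
  (ii) Total incidences bk = vr, so b = vr/k.
Step 1: r = λ(v − 1)/(k − 1) = 7·(73 − 1)/(3 − 1) = 7·72/2 = 504/2 = 252.
Step 2: b = vr/k = 73·252/3 = 18396/3 = 6132.
Check integrality: r = 252 ∈ Z ✓, b = 6132 ∈ Z ✓.
(These identities are necessary conditions: they determine r and b for any design with these parameters, but do not by themselves prove that one exists.)

r = 252, b = 6132.


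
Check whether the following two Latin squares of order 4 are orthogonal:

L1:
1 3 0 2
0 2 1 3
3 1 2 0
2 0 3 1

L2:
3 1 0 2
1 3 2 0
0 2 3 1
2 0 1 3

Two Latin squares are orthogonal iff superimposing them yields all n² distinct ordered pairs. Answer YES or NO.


Form the n² = 16 superimposed pairs (L1[i][j], L2[i][j]), row by row (rows and columns indexed from 0):
row 0: (1,3) (3,1) (0,0) (2,2)
row 1: (0,1) (2,3) (1,2) (3,0)
row 2: (3,0) (1,2) (2,3) (0,1)
row 3: (2,2) (0,0) (3,1) (1,3)
Orthogonality requires all 16 pairs distinct.
But the pair (3,0) repeats: cell (1,3) has L1 = 3, L2 = 0, and cell (2,0) has L1 = 3, L2 = 0.
A repeated pair means some other pair never occurs (only 8 distinct pairs out of 16), so the squares are not orthogonal.
Conclusion: NO.

NO


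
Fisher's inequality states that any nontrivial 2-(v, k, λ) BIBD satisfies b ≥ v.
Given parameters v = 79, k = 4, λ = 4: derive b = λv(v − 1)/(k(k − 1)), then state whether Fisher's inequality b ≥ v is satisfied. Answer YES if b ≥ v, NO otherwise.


r = λ(v − 1)/(k − 1) = 4·78/3 = 104.
b = vr/k = 79·104/4 = 2054.
Fisher's inequality: b ≥ v ⇔ 2054 ≥ 79? YES.

YES


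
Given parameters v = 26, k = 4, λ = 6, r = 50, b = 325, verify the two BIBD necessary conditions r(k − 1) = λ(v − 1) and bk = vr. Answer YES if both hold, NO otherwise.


Condition (i): r(k − 1) = 50·3 = 150; λ(v − 1) = 6·25 = 150. Match? YES.
Condition (ii): bk = 325·4 = 1300; vr = 26·50 = 1300. Match? YES.
Both conditions hold? YES.

YES


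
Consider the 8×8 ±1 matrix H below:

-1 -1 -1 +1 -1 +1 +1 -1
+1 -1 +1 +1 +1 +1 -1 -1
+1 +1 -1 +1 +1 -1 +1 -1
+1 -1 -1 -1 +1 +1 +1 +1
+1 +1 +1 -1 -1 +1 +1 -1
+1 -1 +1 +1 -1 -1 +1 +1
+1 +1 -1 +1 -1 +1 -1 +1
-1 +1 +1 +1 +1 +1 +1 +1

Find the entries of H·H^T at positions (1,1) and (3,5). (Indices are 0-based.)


Row 1 of H: [1, -1, 1, 1, 1, 1, -1, -1].
Row 3 of H: [1, -1, -1, -1, 1, 1, 1, 1].
Row 5 of H: [1, -1, 1, 1, -1, -1, 1, 1].
(H·H^T)[1][1] = Σ_j H[1][j]·H[1][j] = (1)² + (-1)² + (1)² + (1)² + (1)² + (1)² + (-1)² + (-1)² = 1 + 1 + 1 + 1 + 1 + 1 + 1 + 1 = 8.
(H·H^T)[3][5] = Σ_j H[3][j]·H[5][j] = (1)·(1) + (-1)·(-1) + (-1)·(1) + (-1)·(1) + (1)·(-1) + (1)·(-1) + (1)·(1) + (1)·(1) = 1 + 1 + -1 + -1 + -1 + -1 + 1 + 1 = 0.
So rows 3 and 5 are orthogonal; the diagonal entry equals n = 8.

(1,1) entry = 8; (3,5) entry = 0.


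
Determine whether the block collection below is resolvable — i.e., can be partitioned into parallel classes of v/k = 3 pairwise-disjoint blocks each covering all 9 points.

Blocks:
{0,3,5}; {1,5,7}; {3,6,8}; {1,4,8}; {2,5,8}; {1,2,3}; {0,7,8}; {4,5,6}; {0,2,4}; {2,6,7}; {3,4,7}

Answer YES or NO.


v = 9, block size k = 3, number of blocks = 11.
For resolvability, blocks must partition into parallel classes of size v/k = 3.
Total blocks must therefore be a multiple of 3: 11 = 3·3 + 2 ⇒ not divisible ✗.
Resolvable? NO.

NO


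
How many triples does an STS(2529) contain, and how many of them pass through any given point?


An STS(v) is a 2-(v, 3, 1) BIBD: block size k = 3, λ = 1.
Replication: r(k − 1) = λ(v − 1) ⇒ r·2 = 2529 − 1 = 2528 ⇒ r = 1264.
Block count: b = v(v − 1)/6 = 2529·2528/6 = 6393312/6 = 1065552.
(Check via bk = vr: 1065552·3 = 3196656 = 2529·1264 = 3196656 ✓.)

r = 1264, b = 1065552.


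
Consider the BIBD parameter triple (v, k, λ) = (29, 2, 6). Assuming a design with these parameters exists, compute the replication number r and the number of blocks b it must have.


Any 2-(v, k, λ) BIBD satisfies two necessary conditions:
  (i)  Each point sits in r blocks, and counting incidences through any fixed point gives r(k − 1) = λ(v − 1), so r = λ(v − 1)/(k − 1).
  (ii) Total incidences bk = vr, so b = vr/k.
Step 1: r = λ(v − 1)/(k − 1) = 6·(29 − 1)/(2 − 1) = 6·28/1 = 168/1 = 168.
Step 2: b = vr/k = 29·168/2 = 4872/2 = 2436.
Check integrality: r = 168 ∈ Z ✓, b = 2436 ∈ Z ✓.
(These identities are necessary conditions: they determine r and b for any design with these parameters, but do not by themselves prove that one exists.)

r = 168, b = 2436.


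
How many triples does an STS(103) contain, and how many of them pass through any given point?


An STS(v) is a 2-(v, 3, 1) BIBD: block size k = 3, λ = 1.
Replication: r(k − 1) = λ(v − 1) ⇒ r·2 = 103 − 1 = 102 ⇒ r = 51.
Block count: bk = vr ⇒ b·3 = 103·51 = 5253 ⇒ b = 1751.
(Check via b = v(v − 1)/6 = 103·102/6 = 10506/6 = 1751.)

r = 51, b = 1751.


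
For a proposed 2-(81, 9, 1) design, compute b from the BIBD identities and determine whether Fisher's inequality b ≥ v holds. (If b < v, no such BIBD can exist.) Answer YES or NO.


b = λv(v − 1)/(k(k − 1)) = 1·81·80/(9·8) = 6480/72 = 90.
Compare with v = 81: b ≥ v, so Fisher's inequality holds.

YES


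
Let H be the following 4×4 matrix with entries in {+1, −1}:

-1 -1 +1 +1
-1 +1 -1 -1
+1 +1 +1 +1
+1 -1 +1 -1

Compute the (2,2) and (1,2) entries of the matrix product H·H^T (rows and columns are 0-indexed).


Row 1 of H: [-1, 1, -1, -1].
Row 2 of H: [1, 1, 1, 1].
(H·H^T)[2][2] = Σ_j H[2][j]·H[2][j] = (1)² + (1)² + (1)² + (1)² = 1 + 1 + 1 + 1 = 4.
(H·H^T)[1][2] = Σ_j H[1][j]·H[2][j] = (-1)·(1) + (1)·(1) + (-1)·(1) + (-1)·(1) = -1 + 1 + -1 + -1 = -2.
Rows 1 and 2 are not orthogonal (dot product = -2 ≠ 0), so H is not a Hadamard matrix.

(2,2) entry = 4; (1,2) entry = -2.


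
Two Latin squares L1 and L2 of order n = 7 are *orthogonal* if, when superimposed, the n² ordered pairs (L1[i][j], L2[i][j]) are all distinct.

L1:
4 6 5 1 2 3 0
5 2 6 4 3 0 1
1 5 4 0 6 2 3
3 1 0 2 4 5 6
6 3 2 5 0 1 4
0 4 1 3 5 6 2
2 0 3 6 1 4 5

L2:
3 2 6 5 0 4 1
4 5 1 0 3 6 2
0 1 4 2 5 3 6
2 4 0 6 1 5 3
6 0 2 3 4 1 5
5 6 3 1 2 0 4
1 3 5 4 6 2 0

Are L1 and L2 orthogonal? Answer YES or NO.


Form the n² = 49 superimposed pairs (L1[i][j], L2[i][j]), row by row (rows and columns indexed from 0):
row 0: (4,3) (6,2) (5,6) (1,5) (2,0) (3,4) (0,1)
row 1: (5,4) (2,5) (6,1) (4,0) (3,3) (0,6) (1,2)
row 2: (1,0) (5,1) (4,4) (0,2) (6,5) (2,3) (3,6)
row 3: (3,2) (1,4) (0,0) (2,6) (4,1) (5,5) (6,3)
row 4: (6,6) (3,0) (2,2) (5,3) (0,4) (1,1) (4,5)
row 5: (0,5) (4,6) (1,3) (3,1) (5,2) (6,0) (2,4)
row 6: (2,1) (0,3) (3,5) (6,4) (1,6) (4,2) (5,0)
Orthogonality requires all 49 pairs distinct.
Check by first coordinate: for each symbol s of L1, list the L2 entries in the n cells where L1 = s; they must all differ.
  L1 = 0: L2 entries (in reading order) 1, 6, 2, 0, 4, 5, 3 — all 7 distinct ✓
  L1 = 1: L2 entries (in reading order) 5, 2, 0, 4, 1, 3, 6 — all 7 distinct ✓
  L1 = 2: L2 entries (in reading order) 0, 5, 3, 6, 2, 4, 1 — all 7 distinct ✓
  L1 = 3: L2 entries (in reading order) 4, 3, 6, 2, 0, 1, 5 — all 7 distinct ✓
  L1 = 4: L2 entries (in reading order) 3, 0, 4, 1, 5, 6, 2 — all 7 distinct ✓
  L1 = 5: L2 entries (in reading order) 6, 4, 1, 5, 3, 2, 0 — all 7 distinct ✓
  L1 = 6: L2 entries (in reading order) 2, 1, 5, 3, 6, 0, 4 — all 7 distinct ✓
Every symbol of L1 meets every symbol of L2 exactly once, so all 49 pairs are distinct (49 of 49).
Conclusion: YES.

YES


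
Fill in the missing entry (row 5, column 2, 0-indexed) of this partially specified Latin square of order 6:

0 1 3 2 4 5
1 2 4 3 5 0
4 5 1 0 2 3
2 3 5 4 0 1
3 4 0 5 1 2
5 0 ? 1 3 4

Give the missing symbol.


Row 5 contains symbols [0, 1, 3, 4, 5] — missing [2].
Column 2 contains symbols [0, 1, 3, 4, 5] — missing [2].
The missing symbol must appear in both missing sets; intersection = [2].
Therefore the hidden value is 2.

Missing value = 2.


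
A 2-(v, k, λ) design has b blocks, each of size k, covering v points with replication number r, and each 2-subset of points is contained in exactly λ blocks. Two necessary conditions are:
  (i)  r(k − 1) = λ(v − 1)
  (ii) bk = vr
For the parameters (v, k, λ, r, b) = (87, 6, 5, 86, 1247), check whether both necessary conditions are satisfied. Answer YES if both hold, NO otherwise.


Condition (i): r(k − 1) = 86·5 = 430; λ(v − 1) = 5·86 = 430. Match? YES.
Condition (ii): bk = 1247·6 = 7482; vr = 87·86 = 7482. Match? YES.
Both conditions hold? YES.

YES


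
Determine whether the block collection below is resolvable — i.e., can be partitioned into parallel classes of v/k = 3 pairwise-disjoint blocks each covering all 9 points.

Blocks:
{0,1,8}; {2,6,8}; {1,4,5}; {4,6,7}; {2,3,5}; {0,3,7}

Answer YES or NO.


v = 9, block size k = 3, number of blocks = 6.
For resolvability, blocks must partition into parallel classes of size v/k = 3.
Total blocks must therefore be a multiple of 3: 6 = 3·2 + 0 ⇒ divisible ✓.
Greedy packing gives 2 candidate class(es). Each should be a full parallel class (size 3, covers all 9 points).
  Class 1 (3 blocks): {0,1,8}; {4,6,7}; {2,3,5}. Points covered: [0, 1, 2, 3, 4, 5, 6, 7, 8].
  Class 2 (3 blocks): {2,6,8}; {1,4,5}; {0,3,7}. Points covered: [0, 1, 2, 3, 4, 5, 6, 7, 8].
All classes full (size 3)? YES. All classes cover every point? YES.
Resolvable? YES.

YES


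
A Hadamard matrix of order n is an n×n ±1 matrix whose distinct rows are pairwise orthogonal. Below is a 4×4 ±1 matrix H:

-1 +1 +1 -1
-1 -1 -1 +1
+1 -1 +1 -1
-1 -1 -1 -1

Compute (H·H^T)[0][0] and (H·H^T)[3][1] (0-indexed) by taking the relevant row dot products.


Row 0 of H: [-1, 1, 1, -1].
Row 1 of H: [-1, -1, -1, 1].
Row 3 of H: [-1, -1, -1, -1].
(H·H^T)[0][0] = Σ_j H[0][j]·H[0][j] = (-1)² + (1)² + (1)² + (-1)² = 1 + 1 + 1 + 1 = 4.
(H·H^T)[3][1] = Σ_j H[3][j]·H[1][j] = (-1)·(-1) + (-1)·(-1) + (-1)·(-1) + (-1)·(1) = 1 + 1 + 1 + -1 = 2.
Rows 3 and 1 are not orthogonal (dot product = 2 ≠ 0), so H is not a Hadamard matrix.

(0,0) entry = 4; (3,1) entry = 2.


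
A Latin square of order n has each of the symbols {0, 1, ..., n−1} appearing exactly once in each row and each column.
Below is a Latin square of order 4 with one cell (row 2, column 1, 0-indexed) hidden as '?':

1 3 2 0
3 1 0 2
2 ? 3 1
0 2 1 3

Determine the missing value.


Row 2 contains symbols [1, 2, 3] — missing [0].
Column 1 contains symbols [1, 2, 3] — missing [0].
The missing symbol must appear in both missing sets; intersection = [0].
Therefore the hidden value is 0.

Missing value = 0.


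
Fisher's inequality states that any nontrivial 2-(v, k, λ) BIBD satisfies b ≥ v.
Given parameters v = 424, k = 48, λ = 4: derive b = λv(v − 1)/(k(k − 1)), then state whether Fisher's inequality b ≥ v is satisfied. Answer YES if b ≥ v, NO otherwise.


r = λ(v − 1)/(k − 1) = 4·423/47 = 36.
b = vr/k = 424·36/48 = 318.
Fisher's inequality: b ≥ v ⇔ 318 ≥ 424? NO.

NO


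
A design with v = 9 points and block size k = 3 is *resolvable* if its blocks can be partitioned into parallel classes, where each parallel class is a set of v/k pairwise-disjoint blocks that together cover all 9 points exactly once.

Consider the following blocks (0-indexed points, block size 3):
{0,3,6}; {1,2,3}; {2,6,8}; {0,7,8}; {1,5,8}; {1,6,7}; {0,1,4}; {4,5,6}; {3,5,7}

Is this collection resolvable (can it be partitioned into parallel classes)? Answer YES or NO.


v = 9, block size k = 3, number of blocks = 9.
For resolvability, blocks must partition into parallel classes of size v/k = 3.
Total blocks must therefore be a multiple of 3: 9 = 3·3 + 0 ⇒ divisible ✓.
Consider block {0,3,6}. The only other block(s) in the collection disjoint from it are {1,5,8} — just 1 block(s). Any parallel class containing {0,3,6} would need 2 other blocks each disjoint from it, so no parallel class of size 3 can contain {0,3,6}.
Since every block must belong to some parallel class in a resolution, the collection cannot be partitioned into parallel classes.
Resolvable? NO.

NO


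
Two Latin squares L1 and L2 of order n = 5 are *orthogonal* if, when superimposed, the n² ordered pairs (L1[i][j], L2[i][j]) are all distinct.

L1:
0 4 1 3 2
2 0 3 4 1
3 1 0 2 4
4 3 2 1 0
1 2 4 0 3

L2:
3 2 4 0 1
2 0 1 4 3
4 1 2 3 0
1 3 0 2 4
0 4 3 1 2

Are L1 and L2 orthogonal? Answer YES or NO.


Form the n² = 25 superimposed pairs (L1[i][j], L2[i][j]), row by row (rows and columns indexed from 0):
row 0: (0,3) (4,2) (1,4) (3,0) (2,1)
row 1: (2,2) (0,0) (3,1) (4,4) (1,3)
row 2: (3,4) (1,1) (0,2) (2,3) (4,0)
row 3: (4,1) (3,3) (2,0) (1,2) (0,4)
row 4: (1,0) (2,4) (4,3) (0,1) (3,2)
Orthogonality requires all 25 pairs distinct.
Check by first coordinate: for each symbol s of L1, list the L2 entries in the n cells where L1 = s; they must all differ.
  L1 = 0: L2 entries (in reading order) 3, 0, 2, 4, 1 — all 5 distinct ✓
  L1 = 1: L2 entries (in reading order) 4, 3, 1, 2, 0 — all 5 distinct ✓
  L1 = 2: L2 entries (in reading order) 1, 2, 3, 0, 4 — all 5 distinct ✓
  L1 = 3: L2 entries (in reading order) 0, 1, 4, 3, 2 — all 5 distinct ✓
  L1 = 4: L2 entries (in reading order) 2, 4, 0, 1, 3 — all 5 distinct ✓
Every symbol of L1 meets every symbol of L2 exactly once, so all 25 pairs are distinct (25 of 25).
Conclusion: YES.

YES


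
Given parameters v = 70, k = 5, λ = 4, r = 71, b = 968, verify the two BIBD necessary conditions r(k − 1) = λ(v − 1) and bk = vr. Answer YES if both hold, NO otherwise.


Condition (i): r(k − 1) = 71·4 = 284; λ(v − 1) = 4·69 = 276. Match? NO.
Condition (ii): bk = 968·5 = 4840; vr = 70·71 = 4970. Match? NO.
Both conditions hold? NO.

NO


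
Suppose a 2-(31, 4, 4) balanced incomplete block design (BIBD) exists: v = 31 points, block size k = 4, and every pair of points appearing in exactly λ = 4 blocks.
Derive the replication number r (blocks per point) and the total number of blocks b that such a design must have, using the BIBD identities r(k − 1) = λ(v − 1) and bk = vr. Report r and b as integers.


Any 2-(v, k, λ) BIBD satisfies two necessary conditions:
  (i)  Each point sits in r blocks, and counting incidences through any fixed point gives r(k − 1) = λ(v − 1), so r = λ(v − 1)/(k − 1).
  (ii) Total incidences bk = vr, so b = vr/k.
Step 1: r = λ(v − 1)/(k − 1) = 4·(31 − 1)/(4 − 1) = 4·30/3 = 120/3 = 40.
Step 2: b = vr/k = 31·40/4 = 1240/4 = 310.
Check integrality: r = 40 ∈ Z ✓, b = 310 ∈ Z ✓.
(These identities are necessary conditions: they determine r and b for any design with these parameters, but do not by themselves prove that one exists.)

r = 40, b = 310.


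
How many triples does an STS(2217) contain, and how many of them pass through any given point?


An STS(v) is a 2-(v, 3, 1) BIBD: block size k = 3, λ = 1.
Replication: r(k − 1) = λ(v − 1) ⇒ r·2 = 2217 − 1 = 2216 ⇒ r = 1108.
Block count: b = v(v − 1)/6 = 2217·2216/6 = 4912872/6 = 818812.
(Check via bk = vr: 818812·3 = 2456436 = 2217·1108 = 2456436 ✓.)

r = 1108, b = 818812.


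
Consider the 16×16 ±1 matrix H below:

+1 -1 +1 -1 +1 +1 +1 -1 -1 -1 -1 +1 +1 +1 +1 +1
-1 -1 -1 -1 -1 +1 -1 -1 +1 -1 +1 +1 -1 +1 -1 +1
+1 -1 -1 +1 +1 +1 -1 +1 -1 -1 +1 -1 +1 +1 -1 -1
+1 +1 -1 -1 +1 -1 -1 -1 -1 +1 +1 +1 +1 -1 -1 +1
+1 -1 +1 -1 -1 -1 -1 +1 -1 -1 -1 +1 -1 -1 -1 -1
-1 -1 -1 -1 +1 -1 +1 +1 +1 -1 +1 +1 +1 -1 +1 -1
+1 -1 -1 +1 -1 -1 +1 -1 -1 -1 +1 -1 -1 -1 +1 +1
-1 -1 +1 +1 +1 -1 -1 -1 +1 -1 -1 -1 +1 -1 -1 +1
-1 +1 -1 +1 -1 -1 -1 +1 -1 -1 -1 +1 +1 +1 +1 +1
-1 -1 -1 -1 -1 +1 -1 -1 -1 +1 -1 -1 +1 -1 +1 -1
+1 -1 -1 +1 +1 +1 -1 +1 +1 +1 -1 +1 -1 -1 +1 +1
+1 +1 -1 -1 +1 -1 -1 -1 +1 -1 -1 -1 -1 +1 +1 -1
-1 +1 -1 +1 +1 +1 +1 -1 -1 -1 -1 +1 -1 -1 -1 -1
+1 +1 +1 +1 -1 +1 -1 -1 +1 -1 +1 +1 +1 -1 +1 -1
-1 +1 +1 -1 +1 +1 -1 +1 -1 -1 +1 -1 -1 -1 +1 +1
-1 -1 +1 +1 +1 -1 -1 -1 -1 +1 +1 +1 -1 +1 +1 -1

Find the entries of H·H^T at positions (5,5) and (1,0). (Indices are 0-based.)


Row 0 of H: [1, -1, 1, -1, 1, 1, 1, -1, -1, -1, -1, 1, 1, 1, 1, 1].
Row 1 of H: [-1, -1, -1, -1, -1, 1, -1, -1, 1, -1, 1, 1, -1, 1, -1, 1].
Row 5 of H: [-1, -1, -1, -1, 1, -1, 1, 1, 1, -1, 1, 1, 1, -1, 1, -1].
(H·H^T)[5][5] = Σ_j H[5][j]·H[5][j] = (-1)² + (-1)² + (-1)² + (-1)² + (1)² + (-1)² + (1)² + (1)² + (1)² + (-1)² + (1)² + (1)² + (1)² + (-1)² + (1)² + (-1)² = 1 + 1 + 1 + 1 + 1 + 1 + 1 + 1 + 1 + 1 + 1 + 1 + 1 + 1 + 1 + 1 = 16.
(H·H^T)[1][0] = Σ_j H[1][j]·H[0][j] = (-1)·(1) + (-1)·(-1) + (-1)·(1) + (-1)·(-1) + (-1)·(1) + (1)·(1) + (-1)·(1) + (-1)·(-1) + (1)·(-1) + (-1)·(-1) + (1)·(-1) + (1)·(1) + (-1)·(1) + (1)·(1) + (-1)·(1) + (1)·(1) = -1 + 1 + -1 + 1 + -1 + 1 + -1 + 1 + -1 + 1 + -1 + 1 + -1 + 1 + -1 + 1 = 0.
So rows 1 and 0 are orthogonal; the diagonal entry equals n = 16.

(5,5) entry = 16; (1,0) entry = 0.


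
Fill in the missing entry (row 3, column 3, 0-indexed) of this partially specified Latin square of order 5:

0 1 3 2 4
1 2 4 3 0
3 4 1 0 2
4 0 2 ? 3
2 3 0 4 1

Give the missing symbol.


Row 3 contains symbols [0, 2, 3, 4] — missing [1].
Column 3 contains symbols [0, 2, 3, 4] — missing [1].
The missing symbol must appear in both missing sets; intersection = [1].
Therefore the hidden value is 1.

Missing value = 1.


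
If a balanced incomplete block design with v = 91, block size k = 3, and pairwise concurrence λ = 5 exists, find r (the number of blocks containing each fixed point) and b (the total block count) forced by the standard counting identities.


Any 2-(v, k, λ) BIBD satisfies two necessary conditions:
  (i)  Each point sits in r blocks, and counting incidences through any fixed point gives r(k − 1) = λ(v − 1), so r = λ(v − 1)/(k − 1).
  (ii) Total incidences bk = vr, so b = vr/k.
Step 1: r = λ(v − 1)/(k − 1) = 5·(91 − 1)/(3 − 1) = 5·90/2 = 450/2 = 225.
Step 2: b = vr/k = 91·225/3 = 20475/3 = 6825.
Check integrality: r = 225 ∈ Z ✓, b = 6825 ∈ Z ✓.
(These identities are necessary conditions: they determine r and b for any design with these parameters, but do not by themselves prove that one exists.)

r = 225, b = 6825.


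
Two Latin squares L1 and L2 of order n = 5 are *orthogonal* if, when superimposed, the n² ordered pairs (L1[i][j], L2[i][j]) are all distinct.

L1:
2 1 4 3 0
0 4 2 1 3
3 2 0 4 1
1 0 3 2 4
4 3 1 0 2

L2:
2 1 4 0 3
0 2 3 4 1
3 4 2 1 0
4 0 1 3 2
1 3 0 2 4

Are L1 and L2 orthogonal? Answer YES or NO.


Form the n² = 25 superimposed pairs (L1[i][j], L2[i][j]), row by row (rows and columns indexed from 0):
row 0: (2,2) (1,1) (4,4) (3,0) (0,3)
row 1: (0,0) (4,2) (2,3) (1,4) (3,1)
row 2: (3,3) (2,4) (0,2) (4,1) (1,0)
row 3: (1,4) (0,0) (3,1) (2,3) (4,2)
row 4: (4,1) (3,3) (1,0) (0,2) (2,4)
Orthogonality requires all 25 pairs distinct.
But the pair (1,4) repeats: cell (1,3) has L1 = 1, L2 = 4, and cell (3,0) has L1 = 1, L2 = 4.
A repeated pair means some other pair never occurs (only 15 distinct pairs out of 25), so the squares are not orthogonal.
Conclusion: NO.

NO


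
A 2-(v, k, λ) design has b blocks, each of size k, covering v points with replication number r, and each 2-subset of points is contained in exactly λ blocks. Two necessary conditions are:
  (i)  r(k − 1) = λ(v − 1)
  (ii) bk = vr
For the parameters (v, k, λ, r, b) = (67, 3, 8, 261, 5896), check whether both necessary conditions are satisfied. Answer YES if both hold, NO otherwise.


Condition (i): r(k − 1) = 261·2 = 522; λ(v − 1) = 8·66 = 528. Match? NO.
Condition (ii): bk = 5896·3 = 17688; vr = 67·261 = 17487. Match? NO.
Both conditions hold? NO.

NO


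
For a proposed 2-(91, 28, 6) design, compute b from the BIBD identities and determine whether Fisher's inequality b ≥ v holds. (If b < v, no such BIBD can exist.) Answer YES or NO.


b = λv(v − 1)/(k(k − 1)) = 6·91·90/(28·27) = 49140/756 = 65.
Compare with v = 91: b < v, so Fisher's inequality fails.

NO


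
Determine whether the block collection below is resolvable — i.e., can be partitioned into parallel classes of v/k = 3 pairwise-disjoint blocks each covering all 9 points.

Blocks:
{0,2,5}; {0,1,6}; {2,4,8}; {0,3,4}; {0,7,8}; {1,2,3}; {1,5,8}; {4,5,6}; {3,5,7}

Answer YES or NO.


v = 9, block size k = 3, number of blocks = 9.
For resolvability, blocks must partition into parallel classes of size v/k = 3.
Total blocks must therefore be a multiple of 3: 9 = 3·3 + 0 ⇒ divisible ✓.
Consider block {0,2,5}. It intersects every other block in the collection, so no parallel class of size 3 can contain it.
Since every block must belong to some parallel class in a resolution, the collection cannot be partitioned into parallel classes.
Resolvable? NO.

NO


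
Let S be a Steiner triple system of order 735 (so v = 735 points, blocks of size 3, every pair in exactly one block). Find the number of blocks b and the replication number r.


An STS(v) is a 2-(v, 3, 1) BIBD: block size k = 3, λ = 1.
Replication: r(k − 1) = λ(v − 1) ⇒ r·2 = 735 − 1 = 734 ⇒ r = 367.
Block count: bk = vr ⇒ b·3 = 735·367 = 269745 ⇒ b = 89915.

r = 367, b = 89915.


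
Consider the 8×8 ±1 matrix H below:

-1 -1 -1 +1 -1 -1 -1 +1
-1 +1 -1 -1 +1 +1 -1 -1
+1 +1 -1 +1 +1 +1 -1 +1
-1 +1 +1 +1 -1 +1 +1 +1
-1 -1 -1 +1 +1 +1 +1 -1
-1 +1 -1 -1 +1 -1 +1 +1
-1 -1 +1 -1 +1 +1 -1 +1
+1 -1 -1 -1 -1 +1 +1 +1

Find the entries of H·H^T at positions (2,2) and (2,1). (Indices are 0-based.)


Row 1 of H: [-1, 1, -1, -1, 1, 1, -1, -1].
Row 2 of H: [1, 1, -1, 1, 1, 1, -1, 1].
(H·H^T)[2][2] = Σ_j H[2][j]·H[2][j] = (1)² + (1)² + (-1)² + (1)² + (1)² + (1)² + (-1)² + (1)² = 1 + 1 + 1 + 1 + 1 + 1 + 1 + 1 = 8.
(H·H^T)[2][1] = Σ_j H[2][j]·H[1][j] = (1)·(-1) + (1)·(1) + (-1)·(-1) + (1)·(-1) + (1)·(1) + (1)·(1) + (-1)·(-1) + (1)·(-1) = -1 + 1 + 1 + -1 + 1 + 1 + 1 + -1 = 2.
Rows 2 and 1 are not orthogonal (dot product = 2 ≠ 0), so H is not a Hadamard matrix.

(2,2) entry = 8; (2,1) entry = 2.


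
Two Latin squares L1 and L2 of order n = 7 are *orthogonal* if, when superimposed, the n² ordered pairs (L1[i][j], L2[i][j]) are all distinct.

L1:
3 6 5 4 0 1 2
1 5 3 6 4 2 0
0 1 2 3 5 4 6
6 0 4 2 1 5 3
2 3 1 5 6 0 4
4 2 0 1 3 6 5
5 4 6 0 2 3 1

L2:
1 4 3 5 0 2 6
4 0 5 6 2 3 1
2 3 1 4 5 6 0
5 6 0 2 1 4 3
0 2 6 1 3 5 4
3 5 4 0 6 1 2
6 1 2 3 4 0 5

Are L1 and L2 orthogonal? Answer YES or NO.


Form the n² = 49 superimposed pairs (L1[i][j], L2[i][j]), row by row (rows and columns indexed from 0):
row 0: (3,1) (6,4) (5,3) (4,5) (0,0) (1,2) (2,6)
row 1: (1,4) (5,0) (3,5) (6,6) (4,2) (2,3) (0,1)
row 2: (0,2) (1,3) (2,1) (3,4) (5,5) (4,6) (6,0)
row 3: (6,5) (0,6) (4,0) (2,2) (1,1) (5,4) (3,3)
row 4: (2,0) (3,2) (1,6) (5,1) (6,3) (0,5) (4,4)
row 5: (4,3) (2,5) (0,4) (1,0) (3,6) (6,1) (5,2)
row 6: (5,6) (4,1) (6,2) (0,3) (2,4) (3,0) (1,5)
Orthogonality requires all 49 pairs distinct.
Check by first coordinate: for each symbol s of L1, list the L2 entries in the n cells where L1 = s; they must all differ.
  L1 = 0: L2 entries (in reading order) 0, 1, 2, 6, 5, 4, 3 — all 7 distinct ✓
  L1 = 1: L2 entries (in reading order) 2, 4, 3, 1, 6, 0, 5 — all 7 distinct ✓
  L1 = 2: L2 entries (in reading order) 6, 3, 1, 2, 0, 5, 4 — all 7 distinct ✓
  L1 = 3: L2 entries (in reading order) 1, 5, 4, 3, 2, 6, 0 — all 7 distinct ✓
  L1 = 4: L2 entries (in reading order) 5, 2, 6, 0, 4, 3, 1 — all 7 distinct ✓
  L1 = 5: L2 entries (in reading order) 3, 0, 5, 4, 1, 2, 6 — all 7 distinct ✓
  L1 = 6: L2 entries (in reading order) 4, 6, 0, 5, 3, 1, 2 — all 7 distinct ✓
Every symbol of L1 meets every symbol of L2 exactly once, so all 49 pairs are distinct (49 of 49).
Conclusion: YES.

YES
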